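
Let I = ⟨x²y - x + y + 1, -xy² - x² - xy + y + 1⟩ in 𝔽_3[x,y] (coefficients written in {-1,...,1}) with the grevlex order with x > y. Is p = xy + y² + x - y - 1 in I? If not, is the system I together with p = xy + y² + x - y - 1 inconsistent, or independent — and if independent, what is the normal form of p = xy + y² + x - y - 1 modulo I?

First compute the reduced Gröbner basis of I by Buchberger's algorithm.
f_1 = x²y - x + y + 1, LT = x²y.
f_2 = -xy² - x² - xy + y + 1, LT = xy².

S(f_1,f_2): lcm = x²y². S = -x³ - x²y + y² + x + y.
  reduce S modulo (f_1, f_2):
  remainder -x³ + y² - y + 1 ≠ 0; add h_3 = -x³ + y² - y + 1 to the basis.

S(f_1,h_3): lcm = x³y. S = y³ - x² + xy - y² + x + y.
  reduce S modulo (f_1, f_2, h_3):
  remainder y³ - x² + xy - y² + x + y ≠ 0; add h_4 = y³ - x² + xy - y² + x + y to the basis.

The other S-polynomials (S(f_2,h_3), S(f_1,h_4), S(f_2,h_4), S(h_3,h_4)) all reduce to 0 modulo the current basis, so we have a Gröbner basis.
Inter-reduce: drop elements whose leading term is divisible by another's, tail-reduce, and make monic.
Reduced Gröbner basis: {x³ - y² + y - 1, x²y - x + y + 1, xy² + x² + xy - y - 1, y³ - x² + xy - y² + x + y}.
Label its elements g_1 = x³ - y² + y - 1, g_2 = x²y - x + y + 1, g_3 = xy² + x² + xy - y - 1, g_4 = y³ - x² + xy - y² + x + y.

Reduce p = xy + y² + x - y - 1 modulo G:
  leading term xy: no divisor's leading term divides it; move xy to the remainder.
  leading term y²: no divisor's leading term divides it; move y² to the remainder.
  leading term x: no divisor's leading term divides it; move x to the remainder.
  leading term y: no divisor's leading term divides it; move -y to the remainder.
  leading term 1: no divisor's leading term divides it; move -1 to the remainder.
  normal form = xy + y² + x - y - 1.
The normal form is nonzero, so p ∉ I. Since p minus its normal form lies in I, I + (p) = I + (r) where r = xy + y² + x - y - 1; decide whether this ideal is the whole ring.
Run Buchberger on G together with r (pairs among the g_i already reduce to 0 since G is a Gröbner basis):
g_1 = x³ - y² + y - 1, LT = x³.
g_2 = x²y - x + y + 1, LT = x²y.
g_3 = xy² + x² + xy - y - 1, LT = xy².
g_4 = y³ - x² + xy - y² + x + y, LT = y³.
r = xy + y² + x - y - 1, LT = xy.

S(g_1,r): lcm = x³y. S = -x²y² - x³ + x²y - y³ + x² + y² - y.
  reduce S modulo (g_1, g_2, g_3, g_4, r):
  remainder -x + y + 1 ≠ 0; add m_6 = -x + y + 1 to the basis.

S(g_2,r): lcm = x²y. S = -xy² - x² + xy + y + 1.
  reduce S modulo (g_1, g_2, g_3, g_4, r, m_6):
  remainder y² ≠ 0; add m_7 = y² to the basis.

S(g_3,r): lcm = xy². S = -y³ + x² + y² - 1.
  reduce S modulo (g_1, g_2, g_3, g_4, r, m_6, m_7):
  remainder -y ≠ 0; add m_8 = -y to the basis.

The other S-polynomials (S(g_1,g_2), S(g_1,g_3), S(g_1,g_4), S(g_2,g_3), S(g_2,g_4), S(g_3,g_4), S(g_4,r), S(g_1,m_6), S(g_2,m_6), S(g_3,m_6), S(g_4,m_6), S(r,m_6), S(g_1,m_7), S(g_2,m_7), S(g_3,m_7), S(g_4,m_7), S(r,m_7), S(m_6,m_7), S(g_1,m_8), S(g_2,m_8), S(g_3,m_8), S(g_4,m_8), S(r,m_8), S(m_6,m_8), S(m_7,m_8)) all reduce to 0 modulo the current basis, so we have a Gröbner basis.
Inter-reduce: drop elements whose leading term is divisible by another's, tail-reduce, and make monic.
Reduced Gröbner basis: {x - 1, y}.
The reduced Gröbner basis of I + (p) is {x - 1, y} ≠ {1}, a proper ideal, so the enlarged system stays consistent: p is independent of I, with normal form xy + y² + x - y - 1.

xy + y² + x - y - 1 is independent of I; its normal form modulo I is xy + y² + x - y - 1.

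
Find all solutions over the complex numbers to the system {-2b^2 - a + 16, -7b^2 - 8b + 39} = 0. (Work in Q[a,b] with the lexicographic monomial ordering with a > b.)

{(-2, -3), (446/49, 13/7)}

Compute a lex Gröbner basis by Buchberger's algorithm.
f_1 = -a - 2b^2 + 16, LT = a.
f_2 = -7b^2 - 8b + 39, LT = b^2.

S(f_1,f_2): leading monomials are coprime, so the S-polynomial reduces to 0 (Buchberger's first criterion).
Every S-polynomial of the final basis reduces to 0, so we have a Gröbner basis.
Inter-reduce: drop elements whose leading term is divisible by another's, tail-reduce, and make monic.
Reduced Gröbner basis: {a - 16/7b - 34/7, b^2 + 8/7b - 39/7}.

Elimination: the polynomial b^2 + 8/7b - 39/7 lies in the elimination ideal for b, so b ∈ {-3, 13/7}. For each such b, the remaining basis elements (now univariate) give the rest of the solution.
  b = -3: the earlier basis element becomes a + 2 = 0, giving a = -2 — point (-2, -3).
  b = 13/7: the earlier basis element becomes a - 446/49 = 0, giving a = 446/49 — point (446/49, 13/7).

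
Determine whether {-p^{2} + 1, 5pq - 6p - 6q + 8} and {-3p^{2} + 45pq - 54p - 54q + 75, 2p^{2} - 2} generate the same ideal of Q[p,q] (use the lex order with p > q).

Since reduced Gröbner bases are canonical representatives of ideals under a given ordering, it suffices to compute and compare them.
Buchberger on the first generating set:
f_1 = -p^{2} + 1, LT = p^{2}.
f_2 = 5pq - 6p - 6q + 8, LT = pq.

S(f_1,f_2): lcm = p^{2}q. S = \tfrac{6}{5}p^{2} + \tfrac{6}{5}pq - \tfrac{8}{5}p - q.
  leading term p^{2}: subtract (-\tfrac{6}{5})·f_1 from \tfrac{6}{5}p^{2} + \tfrac{6}{5}pq - \tfrac{8}{5}p - q → \tfrac{6}{5}pq - \tfrac{8}{5}p - q + \tfrac{6}{5}
  leading term pq: subtract (\tfrac{6}{25})·f_2 from \tfrac{6}{5}pq - \tfrac{8}{5}p - q + \tfrac{6}{5} → -\tfrac{4}{25}p + \tfrac{11}{25}q - \tfrac{18}{25}
  leading term p: no divisor's leading term divides it; move -\tfrac{4}{25}p to the remainder.
  leading term q: no divisor's leading term divides it; move \tfrac{11}{25}q to the remainder.
  leading term 1: no divisor's leading term divides it; move -\tfrac{18}{25} to the remainder.
  remainder -\tfrac{4}{25}p + \tfrac{11}{25}q - \tfrac{18}{25} ≠ 0; add g_3 = -\tfrac{4}{25}p + \tfrac{11}{25}q - \tfrac{18}{25} to the basis.

S(f_2,g_3): lcm = pq. S = -\tfrac{6}{5}p + \tfrac{11}{4}q^{2} - \tfrac{57}{10}q + \tfrac{8}{5}.
  leading term p: subtract (\tfrac{15}{2})·g_3 from -\tfrac{6}{5}p + \tfrac{11}{4}q^{2} - \tfrac{57}{10}q + \tfrac{8}{5} → \tfrac{11}{4}q^{2} - 9q + 7
  leading term q^{2}: no divisor's leading term divides it; move \tfrac{11}{4}q^{2} to the remainder.
  leading term q: no divisor's leading term divides it; move -9q to the remainder.
  leading term 1: no divisor's leading term divides it; move 7 to the remainder.
  remainder \tfrac{11}{4}q^{2} - 9q + 7 ≠ 0; add g_4 = \tfrac{11}{4}q^{2} - 9q + 7 to the basis.

The other S-polynomials (S(f_1,g_3), S(f_1,g_4), S(f_2,g_4), S(g_3,g_4)) all reduce to 0 modulo the current basis, so we have a Gröbner basis.
Inter-reduce: drop elements whose leading term is divisible by another's, tail-reduce, and make monic.
Reduced Gröbner basis: {p - \tfrac{11}{4}q + \tfrac{9}{2}, q^{2} - \tfrac{36}{11}q + \tfrac{28}{11}}.

Buchberger on the second generating set:
h_1 = -3p^{2} + 45pq - 54p - 54q + 75, LT = p^{2}.
h_2 = 2p^{2} - 2, LT = p^{2}.

S(h_1,h_2): lcm = p^{2}. S = -15pq + 18p + 18q - 24.
  leading term pq: no divisor's leading term divides it; move -15pq to the remainder.
  leading term p: no divisor's leading term divides it; move 18p to the remainder.
  leading term q: no divisor's leading term divides it; move 18q to the remainder.
  leading term 1: no divisor's leading term divides it; move -24 to the remainder.
  remainder -15pq + 18p + 18q - 24 ≠ 0; add k_3 = -15pq + 18p + 18q - 24 to the basis.

S(h_1,k_3): lcm = p^{2}q. S = \tfrac{6}{5}p^{2} - 15pq^{2} + \tfrac{96}{5}pq - \tfrac{8}{5}p + 18q^{2} - 25q.
  leading term p^{2}: subtract (-\tfrac{2}{5})·h_1 from \tfrac{6}{5}p^{2} - 15pq^{2} + \tfrac{96}{5}pq - \tfrac{8}{5}p + 18q^{2} - 25q → -15pq^{2} + \tfrac{186}{5}pq - \tfrac{116}{5}p + 18q^{2} - \tfrac{233}{5}q + 30
  leading term pq^{2}: subtract (q)·k_3 from -15pq^{2} + \tfrac{186}{5}pq - \tfrac{116}{5}p + 18q^{2} - \tfrac{233}{5}q + 30 → \tfrac{96}{5}pq - \tfrac{116}{5}p - \tfrac{113}{5}q + 30
  leading term pq: subtract (-\tfrac{32}{25})·k_3 from \tfrac{96}{5}pq - \tfrac{116}{5}p - \tfrac{113}{5}q + 30 → -\tfrac{4}{25}p + \tfrac{11}{25}q - \tfrac{18}{25}
  leading term p: no divisor's leading term divides it; move -\tfrac{4}{25}p to the remainder.
  leading term q: no divisor's leading term divides it; move \tfrac{11}{25}q to the remainder.
  leading term 1: no divisor's leading term divides it; move -\tfrac{18}{25} to the remainder.
  remainder -\tfrac{4}{25}p + \tfrac{11}{25}q - \tfrac{18}{25} ≠ 0; add k_4 = -\tfrac{4}{25}p + \tfrac{11}{25}q - \tfrac{18}{25} to the basis.

S(k_3,k_4): lcm = pq. S = -\tfrac{6}{5}p + \tfrac{11}{4}q^{2} - \tfrac{57}{10}q + \tfrac{8}{5}.
  leading term p: subtract (\tfrac{15}{2})·k_4 from -\tfrac{6}{5}p + \tfrac{11}{4}q^{2} - \tfrac{57}{10}q + \tfrac{8}{5} → \tfrac{11}{4}q^{2} - 9q + 7
  leading term q^{2}: no divisor's leading term divides it; move \tfrac{11}{4}q^{2} to the remainder.
  leading term q: no divisor's leading term divides it; move -9q to the remainder.
  leading term 1: no divisor's leading term divides it; move 7 to the remainder.
  remainder \tfrac{11}{4}q^{2} - 9q + 7 ≠ 0; add k_5 = \tfrac{11}{4}q^{2} - 9q + 7 to the basis.

The other S-polynomials (S(h_2,k_3), S(h_1,k_4), S(h_2,k_4), S(h_1,k_5), S(h_2,k_5), S(k_3,k_5), S(k_4,k_5)) all reduce to 0 modulo the current basis, so we have a Gröbner basis.
Inter-reduce: drop elements whose leading term is divisible by another's, tail-reduce, and make monic.
Reduced Gröbner basis: {p - \tfrac{11}{4}q + \tfrac{9}{2}, q^{2} - \tfrac{36}{11}q + \tfrac{28}{11}}.

Same reduced basis, so the two generating sets span the same ideal.
The choice of monomial ordering does not affect the verdict — as long as both bases are computed under the same ordering, their equality decides ideal equality.

Yes, the ideals are equal.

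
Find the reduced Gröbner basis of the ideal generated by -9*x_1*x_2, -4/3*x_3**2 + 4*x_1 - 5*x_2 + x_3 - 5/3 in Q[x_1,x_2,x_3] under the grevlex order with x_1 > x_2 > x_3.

f_1 = -9*x_1*x_2, LT = x_1*x_2.
f_2 = -4/3*x_3**2 + 4*x_1 - 5*x_2 + x_3 - 5/3, LT = x_3**2.

The S-polynomials (S(f_1,f_2)) all reduce to 0 modulo the current basis, so we have a Gröbner basis.

G = {x_1*x_2, x_3**2 - 3*x_1 + 15/4*x_2 - 3/4*x_3 + 5/4}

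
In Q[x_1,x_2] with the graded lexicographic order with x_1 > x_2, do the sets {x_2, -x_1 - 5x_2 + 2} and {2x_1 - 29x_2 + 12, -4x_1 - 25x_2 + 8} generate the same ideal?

No, the ideals differ.

Two ideals are equal iff their reduced Gröbner bases coincide (the reduced basis is unique for a fixed ordering).
Buchberger on the first generating set:
f_1 = x_2, LT = x_2.
f_2 = -x_1 - 5x_2 + 2, LT = x_1.

The S-polynomials (S(f_1,f_2)) all reduce to 0 modulo the current basis, so we have a Gröbner basis.
Inter-reduce: drop elements whose leading term is divisible by another's, tail-reduce, and make monic.
Reduced Gröbner basis: {x_1 - 2, x_2}.

Buchberger on the second generating set:
h_1 = 2x_1 - 29x_2 + 12, LT = x_1.
h_2 = -4x_1 - 25x_2 + 8, LT = x_1.

S(h_1,h_2): lcm = x_1. S = -83/4x_2 + 8.
  reduce S modulo (h_1, h_2):
  remainder -83/4x_2 + 8 ≠ 0; add k_3 = -83/4x_2 + 8 to the basis.

The other S-polynomials (S(h_1,k_3), S(h_2,k_3)) all reduce to 0 modulo the current basis, so we have a Gröbner basis.
Inter-reduce: drop elements whose leading term is divisible by another's, tail-reduce, and make monic.
Reduced Gröbner basis: {x_1 + 34/83, x_2 - 32/83}.

The bases are distinct; the ideals are different.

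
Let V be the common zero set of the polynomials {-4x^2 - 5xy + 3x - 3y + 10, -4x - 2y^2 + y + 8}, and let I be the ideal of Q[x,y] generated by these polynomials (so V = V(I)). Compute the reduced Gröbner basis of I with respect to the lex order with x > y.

G = {x + 1/2y^2 - 1/4y - 2, y^4 - 7/2y^3 - 5y^2 + 65/4y}

f_1 = -4x^2 - 5xy + 3x - 3y + 10, LT = x^2.
f_2 = -4x - 2y^2 + y + 8, LT = x.

S(f_1,f_2): lcm = x^2. S = -1/2xy^2 + 3/2xy + 5/4x + 3/4y - 5/2.
  leading term xy^2: subtract (1/8y^2)·f_2 from -1/2xy^2 + 3/2xy + 5/4x + 3/4y - 5/2 → 3/2xy + 5/4x + 1/4y^4 - 1/8y^3 - y^2 + 3/4y - 5/2
  leading term xy: subtract (-3/8y)·f_2 from 3/2xy + 5/4x + 1/4y^4 - 1/8y^3 - y^2 + 3/4y - 5/2 → 5/4x + 1/4y^4 - 7/8y^3 - 5/8y^2 + 15/4y - 5/2
  leading term x: subtract (-5/16)·f_2 from 5/4x + 1/4y^4 - 7/8y^3 - 5/8y^2 + 15/4y - 5/2 → 1/4y^4 - 7/8y^3 - 5/4y^2 + 65/16y
  leading term y^4: no divisor's leading term divides it; move 1/4y^4 to the remainder.
  leading term y^3: no divisor's leading term divides it; move -7/8y^3 to the remainder.
  leading term y^2: no divisor's leading term divides it; move -5/4y^2 to the remainder.
  leading term y: no divisor's leading term divides it; move 65/16y to the remainder.
  remainder 1/4y^4 - 7/8y^3 - 5/4y^2 + 65/16y ≠ 0; add g_3 = 1/4y^4 - 7/8y^3 - 5/4y^2 + 65/16y to the basis.

S(f_1,g_3): leading monomials are coprime, so the S-polynomial reduces to 0 (Buchberger's first criterion).
S(f_2,g_3): leading monomials are coprime, so the S-polynomial reduces to 0 (Buchberger's first criterion).
Every S-polynomial of the final basis reduces to 0, so we have a Gröbner basis.
Inter-reduce: drop elements whose leading term is divisible by another's, tail-reduce, and make monic.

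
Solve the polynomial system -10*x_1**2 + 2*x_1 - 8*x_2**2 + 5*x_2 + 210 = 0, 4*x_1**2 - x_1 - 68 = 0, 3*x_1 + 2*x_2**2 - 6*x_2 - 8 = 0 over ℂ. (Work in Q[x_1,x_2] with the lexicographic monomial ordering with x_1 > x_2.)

Compute a lex Gröbner basis by Buchberger's algorithm.
f_1 = -10*x_1**2 + 2*x_1 - 8*x_2**2 + 5*x_2 + 210, LT = x_1**2.
f_2 = 4*x_1**2 - x_1 - 68, LT = x_1**2.
f_3 = 3*x_1 + 2*x_2**2 - 6*x_2 - 8, LT = x_1.

S(f_1,f_2): lcm = x_1**2. S = 1/20*x_1 + 4/5*x_2**2 - 1/2*x_2 - 4.
  reduce S modulo (f_1, f_2, f_3):
  remainder 23/30*x_2**2 - 2/5*x_2 - 58/15 ≠ 0; add h_4 = 23/30*x_2**2 - 2/5*x_2 - 58/15 to the basis.

S(f_1,f_3): lcm = x_1**2. S = -2/3*x_1*x_2**2 + 2*x_1*x_2 + 37/15*x_1 + 4/5*x_2**2 - 1/2*x_2 - 21.
  reduce S modulo (f_1, f_2, f_3, h_4):
  remainder -31331/24334*x_2 - 31331/12167 ≠ 0; add h_5 = -31331/24334*x_2 - 31331/12167 to the basis.

The other S-polynomials (S(f_2,f_3), S(f_1,h_4), S(f_2,h_4), S(f_3,h_4), S(f_1,h_5), S(f_2,h_5), S(f_3,h_5), S(h_4,h_5)) all reduce to 0 modulo the current basis, so we have a Gröbner basis.
Inter-reduce: drop elements whose leading term is divisible by another's, tail-reduce, and make monic.
Reduced Gröbner basis: {x_1 + 4, x_2 + 2}.

Since the basis is lex-ordered, x_2 + 2 is univariate in x_2. Its roots are {-2}. Back-substituting each root into the other basis elements fixes the other coordinates.
  x_2 = -2: the earlier basis element becomes x_1 + 4 = 0, giving x_1 = -4 — point (-4, -2).

{(-4, -2)}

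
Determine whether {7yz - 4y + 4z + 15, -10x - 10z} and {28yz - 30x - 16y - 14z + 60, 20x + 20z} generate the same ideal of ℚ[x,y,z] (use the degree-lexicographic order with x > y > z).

Equality of ideals is decidable: compute both reduced Gröbner bases (unique for the ordering) and check whether they agree.
Buchberger on the first generating set:
f_1 = 7yz - 4y + 4z + 15, LT = yz.
f_2 = -10x - 10z, LT = x.

S(f_1,f_2): leading monomials are coprime, so the S-polynomial reduces to 0 (Buchberger's first criterion).
Every S-polynomial of the final basis reduces to 0, so we have a Gröbner basis.
Inter-reduce: drop elements whose leading term is divisible by another's, tail-reduce, and make monic.
Reduced Gröbner basis: {yz - 4/7y + 4/7z + 15/7, x + z}.

Buchberger on the second generating set:
h_1 = 28yz - 30x - 16y - 14z + 60, LT = yz.
h_2 = 20x + 20z, LT = x.

S(h_1,h_2): leading monomials are coprime, so the S-polynomial reduces to 0 (Buchberger's first criterion).
Every S-polynomial of the final basis reduces to 0, so we have a Gröbner basis.
Inter-reduce: drop elements whose leading term is divisible by another's, tail-reduce, and make monic.
Reduced Gröbner basis: {yz - 4/7y + 4/7z + 15/7, x + z}.

Same reduced basis, so the two generating sets span the same ideal.
The same test decides containment: I ⊆ J iff every generator of I reduces to 0 modulo a Gröbner basis of J.

Yes, the ideals are equal.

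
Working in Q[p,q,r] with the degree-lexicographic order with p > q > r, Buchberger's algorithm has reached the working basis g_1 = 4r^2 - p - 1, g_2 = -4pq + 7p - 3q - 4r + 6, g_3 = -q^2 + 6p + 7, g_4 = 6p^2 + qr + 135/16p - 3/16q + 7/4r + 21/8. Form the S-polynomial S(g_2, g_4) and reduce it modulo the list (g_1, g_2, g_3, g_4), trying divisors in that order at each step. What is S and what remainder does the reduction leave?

S(g_2, g_4) = -1/6q^2r - 7/4p^2 - 21/32pq + pr + 1/32q^2 - 7/24qr - 3/2p - 7/16q; remainder on division = 0.

lcm(LM(g_2), LM(g_4)) = p^2q.
S = (lcm/LT(g_2))·g_2 − (lcm/LT(g_4))·g_4 = -1/6q^2r - 7/4p^2 - 21/32pq + pr + 1/32q^2 - 7/24qr - 3/2p - 7/16q.
Reduce S modulo (g_1, g_2, g_3, g_4) in that order:
  leading term q^2r: subtract (1/6r)·g_3 from -1/6q^2r - 7/4p^2 - 21/32pq + pr + 1/32q^2 - 7/24qr - 3/2p - 7/16q → -7/4p^2 - 21/32pq + 1/32q^2 - 7/24qr - 3/2p - 7/16q - 7/6r
  leading term p^2: subtract (-7/24)·g_4 from -7/4p^2 - 21/32pq + 1/32q^2 - 7/24qr - 3/2p - 7/16q - 7/6r → -21/32pq + 1/32q^2 + 123/128p - 63/128q - 21/32r + 49/64
  leading term pq: subtract (21/128)·g_2 from -21/32pq + 1/32q^2 + 123/128p - 63/128q - 21/32r + 49/64 → 1/32q^2 - 3/16p - 7/32
  leading term q^2: subtract (-1/32)·g_3 from 1/32q^2 - 3/16p - 7/32 → 0
The remainder is 0, so this S-polynomial contributes no new basis element.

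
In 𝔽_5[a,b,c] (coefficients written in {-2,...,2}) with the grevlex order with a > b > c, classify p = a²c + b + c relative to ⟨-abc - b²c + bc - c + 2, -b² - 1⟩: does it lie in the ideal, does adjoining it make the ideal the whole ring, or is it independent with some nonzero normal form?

First compute the reduced Gröbner basis of I by Buchberger's algorithm.
f_1 = -abc - b²c + bc - c + 2, LT = abc.
f_2 = -b² - 1, LT = b².

S(f_1,f_2): lcm = ab²c. S = b³c - b²c - ac + bc - 2b.
  leading term b³c: subtract (-bc)·f_2 from b³c - b²c - ac + bc - 2b → -b²c - ac - 2b
  leading term b²c: subtract (c)·f_2 from -b²c - ac - 2b → -ac - 2b + c
  leading term ac: no divisor's leading term divides it; move -ac to the remainder.
  leading term b: no divisor's leading term divides it; move -2b to the remainder.
  leading term c: no divisor's leading term divides it; move c to the remainder.
  remainder -ac - 2b + c ≠ 0; add h_3 = -ac - 2b + c to the basis.

The other S-polynomials (S(f_1,h_3), S(f_2,h_3)) all reduce to 0 modulo the current basis, so we have a Gröbner basis.
Inter-reduce: drop elements whose leading term is divisible by another's, tail-reduce, and make monic.
Reduced Gröbner basis: {b² + 1, ac + 2b - c}.
Label its elements g_1 = b² + 1, g_2 = ac + 2b - c.

Reduce p = a²c + b + c modulo G:
  leading term a²c: subtract (a)·g_2 from a²c + b + c → -2ab + ac + b + c
  leading term ab: no divisor's leading term divides it; move -2ab to the remainder.
  leading term ac: subtract (1)·g_2 from ac + b + c → -b + 2c
  leading term b: no divisor's leading term divides it; move -b to the remainder.
  leading term c: no divisor's leading term divides it; move 2c to the remainder.
  normal form = -2ab - b + 2c.
The normal form is nonzero, so p ∉ I. Since p minus its normal form lies in I, I + (p) = I + (r) where r = -2ab - b + 2c; decide whether this ideal is the whole ring.
Run Buchberger on G together with r (pairs among the g_i already reduce to 0 since G is a Gröbner basis):
g_1 = b² + 1, LT = b².
g_2 = ac + 2b - c, LT = ac.
r = -2ab - b + 2c, LT = ab.

S(g_1,r): lcm = ab². S = 2b² + bc + a.
  leading term b²: subtract (2)·g_1 from 2b² + bc + a → bc + a - 2
  leading term bc: no divisor's leading term divides it; move bc to the remainder.
  leading term a: no divisor's leading term divides it; move a to the remainder.
  leading term 1: no divisor's leading term divides it; move -2 to the remainder.
  remainder bc + a - 2 ≠ 0; add m_4 = bc + a - 2 to the basis.

S(g_2,r): lcm = abc. S = 2b² + bc + c².
  leading term b²: subtract (2)·g_1 from 2b² + bc + c² → bc + c² - 2
  leading term bc: subtract (1)·m_4 from bc + c² - 2 → c² - a
  leading term c²: no divisor's leading term divides it; move c² to the remainder.
  leading term a: no divisor's leading term divides it; move -a to the remainder.
  remainder c² - a ≠ 0; add m_5 = c² - a to the basis.

S(g_2,m_4): lcm = abc. S = -a² + 2b² - bc + 2a.
  leading term a²: no divisor's leading term divides it; move -a² to the remainder.
  leading term b²: subtract (2)·g_1 from 2b² - bc + 2a → -bc + 2a - 2
  leading term bc: subtract (-1)·m_4 from -bc + 2a - 2 → -2a + 1
  leading term a: no divisor's leading term divides it; move -2a to the remainder.
  leading term 1: no divisor's leading term divides it; move 1 to the remainder.
  remainder -a² - 2a + 1 ≠ 0; add m_6 = -a² - 2a + 1 to the basis.

The other S-polynomials (S(g_1,g_2), S(g_1,m_4), S(r,m_4), S(g_1,m_5), S(g_2,m_5), S(r,m_5), S(m_4,m_5), S(g_1,m_6), S(g_2,m_6), S(r,m_6), S(m_4,m_6), S(m_5,m_6)) all reduce to 0 modulo the current basis, so we have a Gröbner basis.
Inter-reduce: drop elements whose leading term is divisible by another's, tail-reduce, and make monic.
Reduced Gröbner basis: {a² + 2a - 1, ab - 2b - c, b² + 1, ac + 2b - c, bc + a - 2, c² - a}.
The reduced Gröbner basis of I + (p) is {a² + 2a - 1, ab - 2b - c, b² + 1, ac + 2b - c, bc + a - 2, c² - a} ≠ {1}, a proper ideal, so the enlarged system stays consistent: p is independent of I, with normal form -2ab - b + 2c.

a²c + b + c is independent of I; its normal form modulo I is -2ab - b + 2c.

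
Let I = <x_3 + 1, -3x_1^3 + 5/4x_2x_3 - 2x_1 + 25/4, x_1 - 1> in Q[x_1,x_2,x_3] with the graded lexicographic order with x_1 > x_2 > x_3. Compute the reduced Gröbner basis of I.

G = {x_1 - 1, x_2 - 1, x_3 + 1}

The reduced Gröbner basis is the canonical form of the ideal for this ordering.

f_1 = x_3 + 1, LT = x_3.
f_2 = -3x_1^3 + 5/4x_2x_3 - 2x_1 + 25/4, LT = x_1^3.
f_3 = x_1 - 1, LT = x_1.

S(f_1,f_2): leading monomials are coprime, so the S-polynomial reduces to 0 (Buchberger's first criterion).
S(f_1,f_3): leading monomials are coprime, so the S-polynomial reduces to 0 (Buchberger's first criterion).
S(f_2,f_3): lcm = x_1^3. S = x_1^2 - 5/12x_2x_3 + 2/3x_1 - 25/12.
  leading term x_1^2: subtract (x_1)·f_3 from x_1^2 - 5/12x_2x_3 + 2/3x_1 - 25/12 → -5/12x_2x_3 + 5/3x_1 - 25/12
  leading term x_2x_3: subtract (-5/12x_2)·f_1 from -5/12x_2x_3 + 5/3x_1 - 25/12 → 5/3x_1 + 5/12x_2 - 25/12
  leading term x_1: subtract (5/3)·f_3 from 5/3x_1 + 5/12x_2 - 25/12 → 5/12x_2 - 5/12
  leading term x_2: no divisor's leading term divides it; move 5/12x_2 to the remainder.
  leading term 1: no divisor's leading term divides it; move -5/12 to the remainder.
  remainder 5/12x_2 - 5/12 ≠ 0; add g_4 = 5/12x_2 - 5/12 to the basis.

S(f_1,g_4): leading monomials are coprime, so the S-polynomial reduces to 0 (Buchberger's first criterion).
S(f_2,g_4): leading monomials are coprime, so the S-polynomial reduces to 0 (Buchberger's first criterion).
S(f_3,g_4): leading monomials are coprime, so the S-polynomial reduces to 0 (Buchberger's first criterion).
Every S-polynomial of the final basis reduces to 0, so we have a Gröbner basis.
Inter-reduce: drop elements whose leading term is divisible by another's, tail-reduce, and make monic.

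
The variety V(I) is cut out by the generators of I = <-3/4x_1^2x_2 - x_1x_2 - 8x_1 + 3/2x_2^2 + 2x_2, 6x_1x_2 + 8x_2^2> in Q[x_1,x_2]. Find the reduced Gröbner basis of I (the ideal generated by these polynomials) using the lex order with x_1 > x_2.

G = {x_1 + 1/6x_2^3 - 17/48x_2^2 - 1/4x_2, x_2^4 - 17/8x_2^3 - 19/2x_2^2}

Buchberger's algorithm terminates because the ascending chain of leading-term ideals stabilizes.

f_1 = -3/4x_1^2x_2 - x_1x_2 - 8x_1 + 3/2x_2^2 + 2x_2, LT = x_1^2x_2.
f_2 = 6x_1x_2 + 8x_2^2, LT = x_1x_2.

S(f_1,f_2): lcm = x_1^2x_2. S = -4/3x_1x_2^2 + 4/3x_1x_2 + 32/3x_1 - 2x_2^2 - 8/3x_2.
  reduce S modulo (f_1, f_2):
  remainder 32/3x_1 + 16/9x_2^3 - 34/9x_2^2 - 8/3x_2 ≠ 0; add g_3 = 32/3x_1 + 16/9x_2^3 - 34/9x_2^2 - 8/3x_2 to the basis.

S(f_1,g_3): lcm = x_1^2x_2. S = -1/6x_1x_2^4 + 17/48x_1x_2^3 + 1/4x_1x_2^2 + 4/3x_1x_2 + 32/3x_1 - 2x_2^2 - 8/3x_2.
  reduce S modulo (f_1, f_2, g_3):
  remainder 2/9x_2^5 - 17/36x_2^4 - 19/9x_2^3 ≠ 0; add g_4 = 2/9x_2^5 - 17/36x_2^4 - 19/9x_2^3 to the basis.

S(f_2,g_3): lcm = x_1x_2. S = -1/6x_2^4 + 17/48x_2^3 + 19/12x_2^2.
  reduce S modulo (f_1, f_2, g_3, g_4):
  remainder -1/6x_2^4 + 17/48x_2^3 + 19/12x_2^2 ≠ 0; add g_5 = -1/6x_2^4 + 17/48x_2^3 + 19/12x_2^2 to the basis.

The other S-polynomials (S(f_1,g_4), S(f_2,g_4), S(g_3,g_4), S(f_1,g_5), S(f_2,g_5), S(g_3,g_5), S(g_4,g_5)) all reduce to 0 modulo the current basis, so we have a Gröbner basis.
Inter-reduce: drop elements whose leading term is divisible by another's, tail-reduce, and make monic.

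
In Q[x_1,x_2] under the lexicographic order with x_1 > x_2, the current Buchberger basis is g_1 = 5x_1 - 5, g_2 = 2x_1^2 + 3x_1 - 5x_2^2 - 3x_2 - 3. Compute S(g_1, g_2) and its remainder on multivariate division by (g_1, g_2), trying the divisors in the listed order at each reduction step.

lcm(LM(g_1), LM(g_2)) = x_1^2.
S = (lcm/LT(g_1))·g_1 − (lcm/LT(g_2))·g_2 = -5/2x_1 + 5/2x_2^2 + 3/2x_2 + 3/2.
Reduce S modulo (g_1, g_2) in that order:
  leading term x_1: subtract (-1/2)·g_1 from -5/2x_1 + 5/2x_2^2 + 3/2x_2 + 3/2 → 5/2x_2^2 + 3/2x_2 - 1
  leading term x_2^2: no divisor's leading term divides it; move 5/2x_2^2 to the remainder.
  leading term x_2: no divisor's leading term divides it; move 3/2x_2 to the remainder.
  leading term 1: no divisor's leading term divides it; move -1 to the remainder.
The remainder 5/2x_2^2 + 3/2x_2 - 1 is nonzero, so it would be added as the next basis element.
This is the inner loop of Buchberger's algorithm — each nonzero remainder becomes a new basis element.

S(g_1, g_2) = -5/2x_1 + 5/2x_2^2 + 3/2x_2 + 3/2; remainder on division = 5/2x_2^2 + 3/2x_2 - 1.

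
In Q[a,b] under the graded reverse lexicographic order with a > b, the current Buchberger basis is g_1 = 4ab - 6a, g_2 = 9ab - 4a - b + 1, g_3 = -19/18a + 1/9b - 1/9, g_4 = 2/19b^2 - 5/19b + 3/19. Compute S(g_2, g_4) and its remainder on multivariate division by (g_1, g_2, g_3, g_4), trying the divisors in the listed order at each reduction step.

S(g_2, g_4) = 37/18ab - 1/9b^2 - 3/2a + 1/9b; remainder on division = 0.

lcm(LM(g_2), LM(g_4)) = ab^2.
S = (lcm/LT(g_2))·g_2 − (lcm/LT(g_4))·g_4 = 37/18ab - 1/9b^2 - 3/2a + 1/9b.
Reduce S modulo (g_1, g_2, g_3, g_4) in that order:
  leading term ab: subtract (37/72)·g_1 from 37/18ab - 1/9b^2 - 3/2a + 1/9b → -1/9b^2 + 19/12a + 1/9b
  leading term b^2: subtract (-19/18)·g_4 from -1/9b^2 + 19/12a + 1/9b → 19/12a - 1/6b + 1/6
  leading term a: subtract (-3/2)·g_3 from 19/12a - 1/6b + 1/6 → 0
The remainder is 0, so this S-polynomial contributes no new basis element.
An S-polynomial is built so that the two leading terms cancel; whether anything survives reduction is exactly the Gröbner-basis criterion.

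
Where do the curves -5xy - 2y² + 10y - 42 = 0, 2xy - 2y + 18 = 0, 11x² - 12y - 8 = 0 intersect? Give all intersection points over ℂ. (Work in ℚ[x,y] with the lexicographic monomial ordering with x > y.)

{(-2, 3)}

Compute a lex Gröbner basis by Buchberger's algorithm.
f_1 = -5xy - 2y² + 10y - 42, LT = xy.
f_2 = 2xy - 2y + 18, LT = xy.
f_3 = 11x² - 12y - 8, LT = x².

S(f_1,f_2): lcm = xy. S = ⅖y² - y - ⅗.
  leading term y²: no divisor's leading term divides it; move ⅖y² to the remainder.
  leading term y: no divisor's leading term divides it; move -y to the remainder.
  leading term 1: no divisor's leading term divides it; move -⅗ to the remainder.
  remainder ⅖y² - y - ⅗ ≠ 0; add h_4 = ⅖y² - y - ⅗ to the basis.

S(f_1,f_3): lcm = x²y. S = ⅖xy² - 2xy + 42/5x + 12/11y² + 8/11y.
  leading term xy²: subtract (-2/25y)·f_1 from ⅖xy² - 2xy + 42/5x + 12/11y² + 8/11y → -2xy + 42/5x - 4/25y³ + 104/55y² - 724/275y
  leading term xy: subtract (⅖)·f_1 from -2xy + 42/5x - 4/25y³ + 104/55y² - 724/275y → 42/5x - 4/25y³ + 148/55y² - 1824/275y + 84/5
  leading term x: no divisor's leading term divides it; move 42/5x to the remainder.
  leading term y³: subtract (-⅖y)·h_4 from -4/25y³ + 148/55y² - 1824/275y + 84/5 → 126/55y² - 378/55y + 84/5
  leading term y²: subtract (63/11)·h_4 from 126/55y² - 378/55y + 84/5 → -63/55y + 1113/55
  leading term y: no divisor's leading term divides it; move -63/55y to the remainder.
  leading term 1: no divisor's leading term divides it; move 1113/55 to the remainder.
  remainder 42/5x - 63/55y + 1113/55 ≠ 0; add h_5 = 42/5x - 63/55y + 1113/55 to the basis.

S(f_2,f_3): lcm = x²y. S = -xy + 9x + 12/11y² + 8/11y.
  leading term xy: subtract (⅕)·f_1 from -xy + 9x + 12/11y² + 8/11y → 9x + 82/55y² - 14/11y + 42/5
  leading term x: subtract (15/14)·h_5 from 9x + 82/55y² - 14/11y + 42/5 → 82/55y² - 1/22y - 1461/110
  leading term y²: subtract (41/11)·h_4 from 82/55y² - 1/22y - 1461/110 → 81/22y - 243/22
  leading term y: no divisor's leading term divides it; move 81/22y to the remainder.
  leading term 1: no divisor's leading term divides it; move -243/22 to the remainder.
  remainder 81/22y - 243/22 ≠ 0; add h_6 = 81/22y - 243/22 to the basis.

The other S-polynomials (S(f_1,h_4), S(f_2,h_4), S(f_3,h_4), S(f_1,h_5), S(f_2,h_5), S(f_3,h_5), S(h_4,h_5), S(f_1,h_6), S(f_2,h_6), S(f_3,h_6), S(h_4,h_6), S(h_5,h_6)) all reduce to 0 modulo the current basis, so we have a Gröbner basis.
Inter-reduce: drop elements whose leading term is divisible by another's, tail-reduce, and make monic.
Reduced Gröbner basis: {x + 2, y - 3}.

Since the basis is lex-ordered, y - 3 is univariate in y. Its roots are {3}. Back-substituting each root into the other basis elements fixes the other coordinates.
  y = 3: the earlier basis element becomes x + 2 = 0, giving x = -2 — point (-2, 3).
Check: every point annihilates each of the original generators.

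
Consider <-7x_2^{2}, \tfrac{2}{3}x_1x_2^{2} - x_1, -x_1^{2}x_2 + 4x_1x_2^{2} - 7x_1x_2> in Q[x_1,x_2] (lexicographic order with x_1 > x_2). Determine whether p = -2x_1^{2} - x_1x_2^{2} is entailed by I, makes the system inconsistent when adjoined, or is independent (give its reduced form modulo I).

First compute the reduced Gröbner basis of I by Buchberger's algorithm.
f_1 = -7x_2^{2}, LT = x_2^{2}.
f_2 = \tfrac{2}{3}x_1x_2^{2} - x_1, LT = x_1x_2^{2}.
f_3 = -x_1^{2}x_2 + 4x_1x_2^{2} - 7x_1x_2, LT = x_1^{2}x_2.

S(f_1,f_2): lcm = x_1x_2^{2}. S = \tfrac{3}{2}x_1.
  leading term x_1: no divisor's leading term divides it; move \tfrac{3}{2}x_1 to the remainder.
  remainder \tfrac{3}{2}x_1 ≠ 0; add h_4 = \tfrac{3}{2}x_1 to the basis.

The other S-polynomials (S(f_1,f_3), S(f_2,f_3), S(f_1,h_4), S(f_2,h_4), S(f_3,h_4)) all reduce to 0 modulo the current basis, so we have a Gröbner basis.
Inter-reduce: drop elements whose leading term is divisible by another's, tail-reduce, and make monic.
Reduced Gröbner basis: {x_1, x_2^{2}}.
Label its elements g_1 = x_1, g_2 = x_2^{2}.

Reduce p = -2x_1^{2} - x_1x_2^{2} modulo G:
  leading term x_1^{2}: subtract (-2x_1)·g_1 from -2x_1^{2} - x_1x_2^{2} → -x_1x_2^{2}
  leading term x_1x_2^{2}: subtract (-x_2^{2})·g_1 from -x_1x_2^{2} → 0
  normal form = 0.
Since the normal form is 0, p ∈ I.

-2x_1^{2} - x_1x_2^{2} lies in I (it reduces to 0).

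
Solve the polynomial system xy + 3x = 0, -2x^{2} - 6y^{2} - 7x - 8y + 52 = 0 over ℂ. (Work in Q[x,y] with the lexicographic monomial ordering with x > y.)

Compute a lex Gröbner basis by Buchberger's algorithm.
f_1 = xy + 3x, LT = xy.
f_2 = -2x^{2} - 7x - 6y^{2} - 8y + 52, LT = x^{2}.

S(f_1,f_2): lcm = x^{2}y. S = 3x^{2} - \tfrac{7}{2}xy - 3y^{3} - 4y^{2} + 26y.
  leading term x^{2}: subtract (-\tfrac{3}{2})·f_2 from 3x^{2} - \tfrac{7}{2}xy - 3y^{3} - 4y^{2} + 26y → -\tfrac{7}{2}xy - \tfrac{21}{2}x - 3y^{3} - 13y^{2} + 14y + 78
  leading term xy: subtract (-\tfrac{7}{2})·f_1 from -\tfrac{7}{2}xy - \tfrac{21}{2}x - 3y^{3} - 13y^{2} + 14y + 78 → -3y^{3} - 13y^{2} + 14y + 78
  leading term y^{3}: no divisor's leading term divides it; move -3y^{3} to the remainder.
  leading term y^{2}: no divisor's leading term divides it; move -13y^{2} to the remainder.
  leading term y: no divisor's leading term divides it; move 14y to the remainder.
  leading term 1: no divisor's leading term divides it; move 78 to the remainder.
  remainder -3y^{3} - 13y^{2} + 14y + 78 ≠ 0; add h_3 = -3y^{3} - 13y^{2} + 14y + 78 to the basis.

The other S-polynomials (S(f_1,h_3), S(f_2,h_3)) all reduce to 0 modulo the current basis, so we have a Gröbner basis.
Inter-reduce: drop elements whose leading term is divisible by another's, tail-reduce, and make monic.
Reduced Gröbner basis: {x^{2} + \tfrac{7}{2}x + 3y^{2} + 4y - 26, xy + 3x, y^{3} + \tfrac{13}{3}y^{2} - \tfrac{14}{3}y - 26}.

From the last basis element, y^{3} + \tfrac{13}{3}y^{2} - \tfrac{14}{3}y - 26 = 0, so y takes values in {-3, -2/3 + sqrt(82)/3, -sqrt(82)/3 - 2/3}. Each choice, substituted upward through the basis, yields the corresponding point(s) of the solution set.
  y = -3: the earlier basis element becomes x^{2} + \tfrac{7}{2}x - 11 = 0, giving x = -11/2, 2 — points (-11/2, -3), (2, -3).
  y = -2/3 + sqrt(82)/3: the earlier basis elements become x^{2} + \tfrac{7}{2}x = 0; 7*x/3 + sqrt(82)*x/3 = 0, giving x = 0 — point (0, -2/3 + sqrt(82)/3).
  y = -sqrt(82)/3 - 2/3: the earlier basis elements become x^{2} + \tfrac{7}{2}x = 0; -sqrt(82)*x/3 + 7*x/3 = 0, giving x = 0 — point (0, -sqrt(82)/3 - 2/3).

{(-11/2, -3), (2, -3), (0, -2/3 + sqrt(82)/3), (0, -sqrt(82)/3 - 2/3)}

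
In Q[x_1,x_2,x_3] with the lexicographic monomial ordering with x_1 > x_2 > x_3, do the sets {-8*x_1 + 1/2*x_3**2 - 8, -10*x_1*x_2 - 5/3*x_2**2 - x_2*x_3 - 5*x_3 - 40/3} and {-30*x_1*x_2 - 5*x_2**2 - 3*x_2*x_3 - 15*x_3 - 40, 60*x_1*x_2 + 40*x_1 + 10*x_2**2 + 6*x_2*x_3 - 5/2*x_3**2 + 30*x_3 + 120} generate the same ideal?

Yes, the ideals are equal.

Two ideals are equal iff their reduced Gröbner bases coincide (the reduced basis is unique for a fixed ordering).
Buchberger on the first generating set:
f_1 = -8*x_1 + 1/2*x_3**2 - 8, LT = x_1.
f_2 = -10*x_1*x_2 - 5/3*x_2**2 - x_2*x_3 - 5*x_3 - 40/3, LT = x_1*x_2.

S(f_1,f_2): lcm = x_1*x_2. S = -1/6*x_2**2 - 1/16*x_2*x_3**2 - 1/10*x_2*x_3 + x_2 - 1/2*x_3 - 4/3.
  reduce S modulo (f_1, f_2):
  remainder -1/6*x_2**2 - 1/16*x_2*x_3**2 - 1/10*x_2*x_3 + x_2 - 1/2*x_3 - 4/3 ≠ 0; add g_3 = -1/6*x_2**2 - 1/16*x_2*x_3**2 - 1/10*x_2*x_3 + x_2 - 1/2*x_3 - 4/3 to the basis.

The other S-polynomials (S(f_1,g_3), S(f_2,g_3)) all reduce to 0 modulo the current basis, so we have a Gröbner basis.
Inter-reduce: drop elements whose leading term is divisible by another's, tail-reduce, and make monic.
Reduced Gröbner basis: {x_1 - 1/16*x_3**2 + 1, x_2**2 + 3/8*x_2*x_3**2 + 3/5*x_2*x_3 - 6*x_2 + 3*x_3 + 8}.

Buchberger on the second generating set:
h_1 = -30*x_1*x_2 - 5*x_2**2 - 3*x_2*x_3 - 15*x_3 - 40, LT = x_1*x_2.
h_2 = 60*x_1*x_2 + 40*x_1 + 10*x_2**2 + 6*x_2*x_3 - 5/2*x_3**2 + 30*x_3 + 120, LT = x_1*x_2.

S(h_1,h_2): lcm = x_1*x_2. S = -2/3*x_1 + 1/24*x_3**2 - 2/3.
  reduce S modulo (h_1, h_2):
  remainder -2/3*x_1 + 1/24*x_3**2 - 2/3 ≠ 0; add k_3 = -2/3*x_1 + 1/24*x_3**2 - 2/3 to the basis.

S(h_1,k_3): lcm = x_1*x_2. S = 1/6*x_2**2 + 1/16*x_2*x_3**2 + 1/10*x_2*x_3 - x_2 + 1/2*x_3 + 4/3.
  reduce S modulo (h_1, h_2, k_3):
  remainder 1/6*x_2**2 + 1/16*x_2*x_3**2 + 1/10*x_2*x_3 - x_2 + 1/2*x_3 + 4/3 ≠ 0; add k_4 = 1/6*x_2**2 + 1/16*x_2*x_3**2 + 1/10*x_2*x_3 - x_2 + 1/2*x_3 + 4/3 to the basis.

The other S-polynomials (S(h_2,k_3), S(h_1,k_4), S(h_2,k_4), S(k_3,k_4)) all reduce to 0 modulo the current basis, so we have a Gröbner basis.
Inter-reduce: drop elements whose leading term is divisible by another's, tail-reduce, and make monic.
Reduced Gröbner basis: {x_1 - 1/16*x_3**2 + 1, x_2**2 + 3/8*x_2*x_3**2 + 3/5*x_2*x_3 - 6*x_2 + 3*x_3 + 8}.

These coincide, so the ideals are equal.
The same test decides containment: I ⊆ J iff every generator of I reduces to 0 modulo a Gröbner basis of J.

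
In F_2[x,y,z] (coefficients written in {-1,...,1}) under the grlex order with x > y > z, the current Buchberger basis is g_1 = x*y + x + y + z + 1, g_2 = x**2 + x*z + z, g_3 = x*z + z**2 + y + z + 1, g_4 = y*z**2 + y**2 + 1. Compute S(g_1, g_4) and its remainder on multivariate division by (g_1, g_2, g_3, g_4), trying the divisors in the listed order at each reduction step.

S(g_1, g_4) = x*y**2 + x*z**2 + y*z**2 + z**3 + z**2 + x; remainder on division = 0.

lcm(LM(g_1), LM(g_4)) = x*y*z**2.
S = (lcm/LT(g_1))·g_1 − (lcm/LT(g_4))·g_4 = x*y**2 + x*z**2 + y*z**2 + z**3 + z**2 + x.
Reduce S modulo (g_1, g_2, g_3, g_4) in that order:
  leading term x*y**2: subtract (y)·g_1 from x*y**2 + x*z**2 + y*z**2 + z**3 + z**2 + x → x*z**2 + y*z**2 + z**3 + x*y + y**2 + y*z + z**2 + x + y
  leading term x*z**2: subtract (z)·g_3 from x*z**2 + y*z**2 + z**3 + x*y + y**2 + y*z + z**2 + x + y → y*z**2 + x*y + y**2 + x + y + z
  leading term y*z**2: subtract (1)·g_4 from y*z**2 + x*y + y**2 + x + y + z → x*y + x + y + z + 1
  leading term x*y: subtract (1)·g_1 from x*y + x + y + z + 1 → 0
The remainder is 0, so this S-polynomial contributes no new basis element.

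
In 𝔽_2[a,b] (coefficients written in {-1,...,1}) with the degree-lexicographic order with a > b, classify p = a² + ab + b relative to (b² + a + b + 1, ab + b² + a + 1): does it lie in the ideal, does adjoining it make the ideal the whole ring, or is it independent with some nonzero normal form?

First compute the reduced Gröbner basis of I by Buchberger's algorithm.
f_1 = b² + a + b + 1, LT = b².
f_2 = ab + b² + a + 1, LT = ab.

S(f_1,f_2): lcm = ab². S = b³ + a² + a + b.
  reduce S modulo (f_1, f_2):
  remainder a² + 1 ≠ 0; add h_3 = a² + 1 to the basis.

The other S-polynomials (S(f_1,h_3), S(f_2,h_3)) all reduce to 0 modulo the current basis, so we have a Gröbner basis.
Inter-reduce: drop elements whose leading term is divisible by another's, tail-reduce, and make monic.
Reduced Gröbner basis: {a² + 1, ab + b, b² + a + b + 1}.
Label its elements g_1 = a² + 1, g_2 = ab + b, g_3 = b² + a + b + 1.

Reduce p = a² + ab + b modulo G:
  leading term a²: subtract (1)·g_1 from a² + ab + b → ab + b + 1
  leading term ab: subtract (1)·g_2 from ab + b + 1 → 1
  leading term 1: no divisor's leading term divides it; move 1 to the remainder.
  normal form = 1.
The normal form is nonzero, so p ∉ I. Since p minus its normal form lies in I, I + (p) = I + (r) where r = 1; decide whether this ideal is the whole ring.
Here r = 1 is a nonzero constant, hence a unit: 1 ∈ I + (p), the Gröbner basis of I + (p) is {1}, and the enlarged system has no common solution — adjoining p is inconsistent.

Ideal membership is decidable via reduction modulo a Gröbner basis.

Adjoining a² + ab + b makes the ideal the whole ring: the system is inconsistent.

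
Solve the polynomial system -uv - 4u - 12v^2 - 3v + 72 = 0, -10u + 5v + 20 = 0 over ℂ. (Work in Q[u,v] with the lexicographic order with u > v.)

{(18/25, -64/25), (3, 2)}

Compute a lex Gröbner basis by Buchberger's algorithm.
f_1 = -uv - 4u - 12v^2 - 3v + 72, LT = uv.
f_2 = -10u + 5v + 20, LT = u.

S(f_1,f_2): lcm = uv. S = 4u + 25/2v^2 + 5v - 72.
  leading term u: subtract (-2/5)·f_2 from 4u + 25/2v^2 + 5v - 72 → 25/2v^2 + 7v - 64
  leading term v^2: no divisor's leading term divides it; move 25/2v^2 to the remainder.
  leading term v: no divisor's leading term divides it; move 7v to the remainder.
  leading term 1: no divisor's leading term divides it; move -64 to the remainder.
  remainder 25/2v^2 + 7v - 64 ≠ 0; add h_3 = 25/2v^2 + 7v - 64 to the basis.

The other S-polynomials (S(f_1,h_3), S(f_2,h_3)) all reduce to 0 modulo the current basis, so we have a Gröbner basis.
Inter-reduce: drop elements whose leading term is divisible by another's, tail-reduce, and make monic.
Reduced Gröbner basis: {u - 1/2v - 2, v^2 + 14/25v - 128/25}.

The lex basis is triangular: the last element involves only v. Solving v^2 + 14/25v - 128/25 = 0 gives v ∈ {-64/25, 2}; substituting each value into the earlier elements determines the remaining variables.
  v = -64/25: the earlier basis element becomes u - 18/25 = 0, giving u = 18/25 — point (18/25, -64/25).
  v = 2: the earlier basis element becomes u - 3 = 0, giving u = 3 — point (3, 2).
Each listed point satisfies every original equation (direct substitution).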